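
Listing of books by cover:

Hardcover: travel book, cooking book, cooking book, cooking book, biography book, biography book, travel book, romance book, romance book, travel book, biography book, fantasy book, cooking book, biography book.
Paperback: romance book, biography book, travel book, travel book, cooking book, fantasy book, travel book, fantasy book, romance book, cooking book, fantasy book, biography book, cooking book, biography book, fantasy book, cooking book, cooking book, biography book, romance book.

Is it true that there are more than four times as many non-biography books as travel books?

There are 25 non-biography books.
There are 6 travel books.
The claim requires 25 > 4 × 6 = 24, which holds.

True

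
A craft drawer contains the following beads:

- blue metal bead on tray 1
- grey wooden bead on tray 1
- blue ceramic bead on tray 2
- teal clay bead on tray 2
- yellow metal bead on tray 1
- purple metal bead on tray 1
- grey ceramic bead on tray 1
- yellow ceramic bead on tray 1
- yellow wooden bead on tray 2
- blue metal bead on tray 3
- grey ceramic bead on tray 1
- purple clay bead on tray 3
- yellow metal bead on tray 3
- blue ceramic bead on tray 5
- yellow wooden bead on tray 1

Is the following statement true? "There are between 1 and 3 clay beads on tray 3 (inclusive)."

clay beads on tray 3: 1.
The claim requires 1 ≤ 1 ≤ 3, which holds.

True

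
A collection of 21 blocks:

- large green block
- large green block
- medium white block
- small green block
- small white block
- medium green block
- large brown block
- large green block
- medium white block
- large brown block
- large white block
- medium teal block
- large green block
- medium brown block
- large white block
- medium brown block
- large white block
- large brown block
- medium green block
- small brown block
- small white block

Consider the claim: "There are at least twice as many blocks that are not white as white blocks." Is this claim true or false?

True

blocks that are not white: 14.
white blocks: 7.
The claim requires 14 ≥ 2 × 7 = 14, which holds.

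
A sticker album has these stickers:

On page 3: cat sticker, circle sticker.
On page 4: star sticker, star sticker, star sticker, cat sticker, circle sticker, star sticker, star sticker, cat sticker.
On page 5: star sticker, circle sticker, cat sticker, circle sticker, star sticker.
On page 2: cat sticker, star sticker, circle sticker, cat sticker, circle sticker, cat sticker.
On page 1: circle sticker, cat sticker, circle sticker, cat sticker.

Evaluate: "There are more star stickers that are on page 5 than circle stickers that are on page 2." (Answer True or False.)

False

There are 2 star stickers on page 5.
There are 2 circle stickers on page 2.
The claim requires 2 > 2, which does not hold.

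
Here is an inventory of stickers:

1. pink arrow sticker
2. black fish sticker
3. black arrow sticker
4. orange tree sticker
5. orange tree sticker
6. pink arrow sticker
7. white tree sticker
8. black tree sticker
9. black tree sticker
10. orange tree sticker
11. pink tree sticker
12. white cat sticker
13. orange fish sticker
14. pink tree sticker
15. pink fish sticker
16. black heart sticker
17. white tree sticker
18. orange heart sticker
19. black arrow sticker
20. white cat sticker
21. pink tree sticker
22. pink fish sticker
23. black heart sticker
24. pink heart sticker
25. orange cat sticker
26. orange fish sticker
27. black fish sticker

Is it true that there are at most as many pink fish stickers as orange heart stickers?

False

|pink fish stickers| = 2.
|orange heart stickers| = 1.
The claim requires 2 ≤ 1, which does not hold.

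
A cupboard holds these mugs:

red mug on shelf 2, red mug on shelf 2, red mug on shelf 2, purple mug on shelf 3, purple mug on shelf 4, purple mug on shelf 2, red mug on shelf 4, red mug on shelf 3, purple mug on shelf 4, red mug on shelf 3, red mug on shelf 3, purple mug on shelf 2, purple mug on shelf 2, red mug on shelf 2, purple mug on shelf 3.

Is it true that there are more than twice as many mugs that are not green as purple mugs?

mugs that are not green: 15.
purple mugs: 7.
The claim requires 15 > 2 × 7 = 14, which holds.

True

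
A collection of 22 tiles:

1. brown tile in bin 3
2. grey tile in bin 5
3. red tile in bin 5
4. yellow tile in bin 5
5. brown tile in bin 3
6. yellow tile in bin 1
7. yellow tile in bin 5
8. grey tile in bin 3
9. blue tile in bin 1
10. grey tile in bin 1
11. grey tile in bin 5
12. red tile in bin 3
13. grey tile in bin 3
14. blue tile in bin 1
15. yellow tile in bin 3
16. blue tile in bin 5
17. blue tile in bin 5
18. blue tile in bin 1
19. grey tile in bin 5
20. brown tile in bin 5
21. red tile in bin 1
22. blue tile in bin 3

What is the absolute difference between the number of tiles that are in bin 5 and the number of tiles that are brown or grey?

0

tiles in bin 5: 9. tiles that are brown or grey: 9.
|9 − 9| = 9 − 9 = 0.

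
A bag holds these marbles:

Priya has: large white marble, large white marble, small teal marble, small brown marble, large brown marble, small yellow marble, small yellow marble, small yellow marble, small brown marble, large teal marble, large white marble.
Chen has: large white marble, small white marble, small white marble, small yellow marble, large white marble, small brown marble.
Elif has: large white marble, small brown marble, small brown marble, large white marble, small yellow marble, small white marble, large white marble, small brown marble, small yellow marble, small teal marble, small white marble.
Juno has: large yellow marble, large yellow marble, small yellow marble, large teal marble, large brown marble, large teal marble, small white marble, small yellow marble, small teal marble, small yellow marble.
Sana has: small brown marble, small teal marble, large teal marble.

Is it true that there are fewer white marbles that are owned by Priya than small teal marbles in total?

True

white marbles owned by Priya: 3.
small teal marbles: 4.
The claim requires 3 < 4, which holds.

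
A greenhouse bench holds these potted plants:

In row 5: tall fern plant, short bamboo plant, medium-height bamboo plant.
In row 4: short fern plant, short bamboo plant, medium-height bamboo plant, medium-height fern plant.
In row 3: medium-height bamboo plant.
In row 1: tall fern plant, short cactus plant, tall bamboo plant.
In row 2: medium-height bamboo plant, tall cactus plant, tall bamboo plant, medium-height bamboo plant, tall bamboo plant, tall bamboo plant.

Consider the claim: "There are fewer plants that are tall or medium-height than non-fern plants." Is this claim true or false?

plants that are tall or medium-height: 13.
non-fern plants: 13.
The claim requires 13 < 13, which does not hold.

False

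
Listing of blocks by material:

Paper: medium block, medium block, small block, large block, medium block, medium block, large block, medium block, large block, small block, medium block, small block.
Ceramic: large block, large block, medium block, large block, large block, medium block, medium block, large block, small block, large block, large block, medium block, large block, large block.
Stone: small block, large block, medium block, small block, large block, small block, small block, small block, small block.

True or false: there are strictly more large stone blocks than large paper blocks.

False

|large stone blocks| = 2.
|large paper blocks| = 3.
The claim requires 2 > 3, which does not hold.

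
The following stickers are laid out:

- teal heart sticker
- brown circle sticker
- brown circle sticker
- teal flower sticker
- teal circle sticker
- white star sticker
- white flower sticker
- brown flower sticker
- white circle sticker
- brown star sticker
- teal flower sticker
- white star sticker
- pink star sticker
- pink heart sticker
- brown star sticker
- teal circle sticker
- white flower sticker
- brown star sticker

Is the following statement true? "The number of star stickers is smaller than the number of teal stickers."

False

There are 6 star stickers.
There are 5 teal stickers.
The claim requires 6 < 5, which does not hold.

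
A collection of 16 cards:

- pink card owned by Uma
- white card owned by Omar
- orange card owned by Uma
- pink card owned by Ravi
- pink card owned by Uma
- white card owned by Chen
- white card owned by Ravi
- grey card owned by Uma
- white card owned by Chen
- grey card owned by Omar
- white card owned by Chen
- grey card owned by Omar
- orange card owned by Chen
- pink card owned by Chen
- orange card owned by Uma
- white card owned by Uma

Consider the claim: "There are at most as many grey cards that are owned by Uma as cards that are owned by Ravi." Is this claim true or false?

grey cards owned by Uma: 1.
cards owned by Ravi: 2.
The claim requires 1 ≤ 2, which holds.

True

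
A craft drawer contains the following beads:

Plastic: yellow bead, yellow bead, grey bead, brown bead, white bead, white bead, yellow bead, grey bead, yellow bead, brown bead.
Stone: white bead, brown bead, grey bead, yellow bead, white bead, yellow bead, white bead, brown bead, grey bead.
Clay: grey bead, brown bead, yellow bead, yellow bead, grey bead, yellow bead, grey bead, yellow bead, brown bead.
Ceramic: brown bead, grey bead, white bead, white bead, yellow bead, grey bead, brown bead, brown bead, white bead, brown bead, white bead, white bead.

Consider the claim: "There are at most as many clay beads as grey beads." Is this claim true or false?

clay beads: 9.
grey beads: 9.
The claim requires 9 ≤ 9, which holds.

True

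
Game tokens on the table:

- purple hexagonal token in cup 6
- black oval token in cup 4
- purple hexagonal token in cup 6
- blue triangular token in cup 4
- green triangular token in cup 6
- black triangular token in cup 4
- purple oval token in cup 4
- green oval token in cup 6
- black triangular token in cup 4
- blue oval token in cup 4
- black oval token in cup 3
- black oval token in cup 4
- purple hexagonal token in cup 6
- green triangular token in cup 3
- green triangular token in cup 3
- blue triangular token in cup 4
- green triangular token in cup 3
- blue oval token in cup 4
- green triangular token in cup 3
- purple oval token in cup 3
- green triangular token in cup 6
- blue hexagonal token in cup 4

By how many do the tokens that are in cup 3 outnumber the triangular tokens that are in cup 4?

tokens in cup 3: 6.
triangular tokens in cup 4: 4.
6 − 4 = 2.

2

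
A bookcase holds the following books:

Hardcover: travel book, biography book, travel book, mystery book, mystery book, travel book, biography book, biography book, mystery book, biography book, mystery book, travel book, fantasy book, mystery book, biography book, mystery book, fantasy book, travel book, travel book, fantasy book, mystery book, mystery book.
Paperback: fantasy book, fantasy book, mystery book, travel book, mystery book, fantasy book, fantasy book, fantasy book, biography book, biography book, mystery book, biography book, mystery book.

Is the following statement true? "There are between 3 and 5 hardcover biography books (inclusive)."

There are 5 hardcover biography books.
The claim requires 3 ≤ 5 ≤ 5, which holds.

True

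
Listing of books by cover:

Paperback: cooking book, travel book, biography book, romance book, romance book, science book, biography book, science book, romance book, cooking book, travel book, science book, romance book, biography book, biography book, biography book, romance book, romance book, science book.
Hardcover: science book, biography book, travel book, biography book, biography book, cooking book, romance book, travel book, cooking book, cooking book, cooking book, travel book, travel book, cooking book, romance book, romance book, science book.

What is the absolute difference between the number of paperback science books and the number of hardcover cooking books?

paperback science books: 4. hardcover cooking books: 5.
|4 − 5| = 5 − 4 = 1.

1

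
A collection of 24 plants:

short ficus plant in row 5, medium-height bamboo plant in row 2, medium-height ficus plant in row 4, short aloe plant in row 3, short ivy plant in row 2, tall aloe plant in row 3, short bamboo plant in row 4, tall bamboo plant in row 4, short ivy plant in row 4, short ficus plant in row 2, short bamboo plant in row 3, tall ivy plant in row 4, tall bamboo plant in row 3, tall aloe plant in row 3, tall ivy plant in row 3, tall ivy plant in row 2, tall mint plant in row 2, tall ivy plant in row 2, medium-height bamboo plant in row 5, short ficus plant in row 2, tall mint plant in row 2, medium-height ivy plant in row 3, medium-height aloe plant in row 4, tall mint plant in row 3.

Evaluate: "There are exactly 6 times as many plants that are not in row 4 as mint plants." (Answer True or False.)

There are 18 plants that are not in row 4.
There are 3 mint plants.
The claim requires 18 = 6 × 3 = 18, which holds.

True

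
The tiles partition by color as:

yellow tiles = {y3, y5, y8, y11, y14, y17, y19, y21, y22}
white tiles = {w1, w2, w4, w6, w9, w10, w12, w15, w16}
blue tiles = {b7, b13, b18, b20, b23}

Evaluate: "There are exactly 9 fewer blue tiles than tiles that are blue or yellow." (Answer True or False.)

True

There are 5 blue tiles.
There are 14 tiles that are blue or yellow.
The claim requires 14 − 5 (= 9) to equal 9, which holds.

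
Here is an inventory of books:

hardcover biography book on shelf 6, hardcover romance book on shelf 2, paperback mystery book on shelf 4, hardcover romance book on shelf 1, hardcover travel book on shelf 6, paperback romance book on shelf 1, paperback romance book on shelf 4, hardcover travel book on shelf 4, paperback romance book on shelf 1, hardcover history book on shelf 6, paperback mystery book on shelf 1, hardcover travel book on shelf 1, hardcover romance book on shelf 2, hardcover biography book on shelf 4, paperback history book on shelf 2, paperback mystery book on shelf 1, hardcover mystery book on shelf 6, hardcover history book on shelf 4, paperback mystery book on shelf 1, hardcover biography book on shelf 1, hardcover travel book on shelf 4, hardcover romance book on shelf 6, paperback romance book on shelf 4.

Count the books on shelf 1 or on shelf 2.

11

on shelf 1: 8; on shelf 2: 3; together 8 + 3 = 11.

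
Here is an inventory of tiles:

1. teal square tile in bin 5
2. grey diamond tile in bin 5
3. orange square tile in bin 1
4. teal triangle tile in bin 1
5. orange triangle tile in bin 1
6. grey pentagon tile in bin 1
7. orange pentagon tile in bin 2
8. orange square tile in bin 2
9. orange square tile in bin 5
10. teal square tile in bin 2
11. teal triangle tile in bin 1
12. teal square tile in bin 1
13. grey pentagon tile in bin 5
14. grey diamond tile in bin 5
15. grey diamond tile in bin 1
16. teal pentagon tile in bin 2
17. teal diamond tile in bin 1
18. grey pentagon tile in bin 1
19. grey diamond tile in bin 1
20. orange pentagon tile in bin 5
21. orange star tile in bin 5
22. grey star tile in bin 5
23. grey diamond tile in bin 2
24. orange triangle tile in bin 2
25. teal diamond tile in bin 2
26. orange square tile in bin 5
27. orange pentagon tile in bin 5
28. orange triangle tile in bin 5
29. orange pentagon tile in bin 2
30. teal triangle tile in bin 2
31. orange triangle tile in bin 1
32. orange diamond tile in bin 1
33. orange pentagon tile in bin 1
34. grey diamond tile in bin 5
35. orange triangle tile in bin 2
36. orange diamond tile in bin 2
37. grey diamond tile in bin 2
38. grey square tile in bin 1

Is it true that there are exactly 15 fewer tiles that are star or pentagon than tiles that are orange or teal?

|tiles that are star or pentagon| = 11.
|tiles that are orange or teal| = 26.
The claim requires 26 − 11 (= 15) to equal 15, which holds.

True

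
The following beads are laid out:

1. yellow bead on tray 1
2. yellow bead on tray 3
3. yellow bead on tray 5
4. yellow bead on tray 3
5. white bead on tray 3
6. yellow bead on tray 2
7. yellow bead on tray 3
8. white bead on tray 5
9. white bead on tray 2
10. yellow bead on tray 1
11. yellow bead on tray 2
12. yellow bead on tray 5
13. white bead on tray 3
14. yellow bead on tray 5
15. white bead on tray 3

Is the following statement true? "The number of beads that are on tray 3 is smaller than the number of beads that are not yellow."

False

|beads on tray 3| = 6.
|beads that are not yellow| = 5.
The claim requires 6 < 5, which does not hold.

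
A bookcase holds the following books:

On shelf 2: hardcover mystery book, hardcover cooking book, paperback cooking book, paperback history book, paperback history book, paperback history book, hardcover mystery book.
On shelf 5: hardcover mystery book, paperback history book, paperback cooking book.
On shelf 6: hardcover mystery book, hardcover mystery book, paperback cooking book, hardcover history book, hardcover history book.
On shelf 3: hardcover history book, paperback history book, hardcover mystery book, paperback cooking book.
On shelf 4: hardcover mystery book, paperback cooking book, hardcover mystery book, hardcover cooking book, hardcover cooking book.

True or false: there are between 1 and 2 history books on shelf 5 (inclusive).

history books on shelf 5: 1.
The claim requires 1 ≤ 1 ≤ 2, which holds.

True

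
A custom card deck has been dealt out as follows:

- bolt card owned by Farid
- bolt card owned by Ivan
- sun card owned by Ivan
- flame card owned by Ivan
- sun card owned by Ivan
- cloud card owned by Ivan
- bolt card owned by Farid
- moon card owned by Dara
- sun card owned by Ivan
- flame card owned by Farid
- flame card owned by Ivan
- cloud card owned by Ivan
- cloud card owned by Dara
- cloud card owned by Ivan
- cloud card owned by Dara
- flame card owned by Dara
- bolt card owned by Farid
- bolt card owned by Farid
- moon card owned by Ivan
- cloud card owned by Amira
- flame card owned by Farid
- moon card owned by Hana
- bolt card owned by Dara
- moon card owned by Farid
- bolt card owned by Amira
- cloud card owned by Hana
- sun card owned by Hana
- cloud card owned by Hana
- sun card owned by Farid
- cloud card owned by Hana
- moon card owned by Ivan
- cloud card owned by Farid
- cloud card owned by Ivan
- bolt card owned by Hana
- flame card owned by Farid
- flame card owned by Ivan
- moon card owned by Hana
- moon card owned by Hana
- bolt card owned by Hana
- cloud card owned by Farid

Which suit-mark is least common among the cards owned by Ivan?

bolt

Counts by suit-mark (restricted to cards owned by Ivan): cloud 4, sun 3, flame 3, moon 2, bolt 1.
The minimum is 1, held uniquely by bolt.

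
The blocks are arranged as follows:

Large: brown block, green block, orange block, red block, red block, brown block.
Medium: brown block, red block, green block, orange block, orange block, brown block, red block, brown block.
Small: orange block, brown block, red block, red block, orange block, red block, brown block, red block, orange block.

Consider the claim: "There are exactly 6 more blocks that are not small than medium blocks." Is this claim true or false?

blocks that are not small: 14.
medium blocks: 8.
The claim requires 14 − 8 (= 6) to equal 6, which holds.

True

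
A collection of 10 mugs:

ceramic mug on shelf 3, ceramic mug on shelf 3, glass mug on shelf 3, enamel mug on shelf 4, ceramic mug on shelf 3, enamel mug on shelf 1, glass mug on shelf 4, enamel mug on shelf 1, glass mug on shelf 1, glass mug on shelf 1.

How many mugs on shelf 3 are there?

4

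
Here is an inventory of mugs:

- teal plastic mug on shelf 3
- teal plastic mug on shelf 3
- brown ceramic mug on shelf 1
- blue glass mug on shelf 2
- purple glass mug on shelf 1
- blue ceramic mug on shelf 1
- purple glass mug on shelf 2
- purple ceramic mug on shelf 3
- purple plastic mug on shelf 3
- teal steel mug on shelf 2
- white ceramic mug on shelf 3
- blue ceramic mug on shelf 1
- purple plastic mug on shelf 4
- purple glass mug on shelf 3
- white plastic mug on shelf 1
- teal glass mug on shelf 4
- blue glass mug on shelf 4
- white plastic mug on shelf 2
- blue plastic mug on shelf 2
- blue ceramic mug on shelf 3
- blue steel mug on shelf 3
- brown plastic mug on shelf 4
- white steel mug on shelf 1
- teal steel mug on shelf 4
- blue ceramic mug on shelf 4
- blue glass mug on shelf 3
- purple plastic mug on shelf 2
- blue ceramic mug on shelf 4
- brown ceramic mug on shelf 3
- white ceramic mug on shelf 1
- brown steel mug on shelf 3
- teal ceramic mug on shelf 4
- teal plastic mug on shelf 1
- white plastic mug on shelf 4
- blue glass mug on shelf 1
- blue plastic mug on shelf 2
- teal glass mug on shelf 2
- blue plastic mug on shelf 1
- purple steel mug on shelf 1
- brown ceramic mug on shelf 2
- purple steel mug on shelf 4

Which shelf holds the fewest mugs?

shelf 2

Counts by shelf: shelf 1→11, shelf 3→11, shelf 4→10, shelf 2→9.
The minimum is 9, held uniquely by shelf 2.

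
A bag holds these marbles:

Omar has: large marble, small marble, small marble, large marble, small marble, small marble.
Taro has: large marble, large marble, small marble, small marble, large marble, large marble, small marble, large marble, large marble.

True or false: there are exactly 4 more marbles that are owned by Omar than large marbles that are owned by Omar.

|marbles owned by Omar| = 6.
|large marbles owned by Omar| = 2.
The claim requires 6 − 2 (= 4) to equal 4, which holds.

True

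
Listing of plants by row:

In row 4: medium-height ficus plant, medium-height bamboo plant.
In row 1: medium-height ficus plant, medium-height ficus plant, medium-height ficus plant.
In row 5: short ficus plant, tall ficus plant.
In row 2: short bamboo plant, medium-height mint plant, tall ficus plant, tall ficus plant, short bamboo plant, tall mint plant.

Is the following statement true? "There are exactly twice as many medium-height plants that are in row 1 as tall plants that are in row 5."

medium-height plants in row 1: 3.
tall plants in row 5: 1.
The claim requires 3 = 2 × 1 = 2, which does not hold.

False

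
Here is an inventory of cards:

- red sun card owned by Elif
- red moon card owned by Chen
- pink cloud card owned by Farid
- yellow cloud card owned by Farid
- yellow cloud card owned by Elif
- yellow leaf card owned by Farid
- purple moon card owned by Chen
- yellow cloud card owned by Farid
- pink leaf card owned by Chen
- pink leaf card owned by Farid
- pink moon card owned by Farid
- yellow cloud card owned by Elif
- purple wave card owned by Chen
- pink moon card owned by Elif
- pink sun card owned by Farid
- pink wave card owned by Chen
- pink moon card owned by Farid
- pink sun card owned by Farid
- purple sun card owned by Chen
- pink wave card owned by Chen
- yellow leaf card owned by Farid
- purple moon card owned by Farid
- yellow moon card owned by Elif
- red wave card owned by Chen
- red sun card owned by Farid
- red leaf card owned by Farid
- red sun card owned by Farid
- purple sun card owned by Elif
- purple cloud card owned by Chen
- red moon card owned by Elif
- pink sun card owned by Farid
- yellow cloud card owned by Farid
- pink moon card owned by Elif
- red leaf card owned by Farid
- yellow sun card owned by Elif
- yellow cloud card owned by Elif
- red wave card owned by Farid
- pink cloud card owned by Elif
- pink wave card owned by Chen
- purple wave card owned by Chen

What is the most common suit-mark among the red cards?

sun

Counts by suit-mark (restricted to red cards): sun 3, wave 2, moon 2, leaf 2.
The maximum is 3, held uniquely by sun.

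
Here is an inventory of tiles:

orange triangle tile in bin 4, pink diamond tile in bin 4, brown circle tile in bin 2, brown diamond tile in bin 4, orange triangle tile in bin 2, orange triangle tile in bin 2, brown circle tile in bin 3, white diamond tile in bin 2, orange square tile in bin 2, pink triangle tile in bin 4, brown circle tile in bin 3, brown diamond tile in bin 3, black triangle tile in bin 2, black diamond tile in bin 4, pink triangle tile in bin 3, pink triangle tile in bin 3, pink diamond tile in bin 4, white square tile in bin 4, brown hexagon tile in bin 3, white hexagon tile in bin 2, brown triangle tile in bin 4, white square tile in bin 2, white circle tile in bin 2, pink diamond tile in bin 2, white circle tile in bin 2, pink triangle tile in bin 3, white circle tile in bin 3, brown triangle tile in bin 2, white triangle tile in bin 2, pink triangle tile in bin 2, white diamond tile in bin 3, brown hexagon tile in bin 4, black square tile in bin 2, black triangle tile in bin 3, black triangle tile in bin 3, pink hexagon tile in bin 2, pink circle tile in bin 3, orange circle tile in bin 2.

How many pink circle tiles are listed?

1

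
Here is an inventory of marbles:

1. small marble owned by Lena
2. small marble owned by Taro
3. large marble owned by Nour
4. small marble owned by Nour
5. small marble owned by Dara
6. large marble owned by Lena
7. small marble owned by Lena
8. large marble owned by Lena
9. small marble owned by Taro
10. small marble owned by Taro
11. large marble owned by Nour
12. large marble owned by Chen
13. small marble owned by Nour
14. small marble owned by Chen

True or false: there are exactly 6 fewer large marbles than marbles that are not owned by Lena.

There are 5 large marbles.
Count of marbles that are not owned by Lena: 10.
The claim requires 10 − 5 (= 5) to equal 6, which does not hold.

False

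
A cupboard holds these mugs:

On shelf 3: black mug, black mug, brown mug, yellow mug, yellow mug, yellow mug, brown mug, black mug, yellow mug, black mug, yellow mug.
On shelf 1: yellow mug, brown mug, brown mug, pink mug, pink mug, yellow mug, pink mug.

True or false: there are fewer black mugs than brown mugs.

False

|black mugs| = 4.
|brown mugs| = 4.
The claim requires 4 < 4, which does not hold.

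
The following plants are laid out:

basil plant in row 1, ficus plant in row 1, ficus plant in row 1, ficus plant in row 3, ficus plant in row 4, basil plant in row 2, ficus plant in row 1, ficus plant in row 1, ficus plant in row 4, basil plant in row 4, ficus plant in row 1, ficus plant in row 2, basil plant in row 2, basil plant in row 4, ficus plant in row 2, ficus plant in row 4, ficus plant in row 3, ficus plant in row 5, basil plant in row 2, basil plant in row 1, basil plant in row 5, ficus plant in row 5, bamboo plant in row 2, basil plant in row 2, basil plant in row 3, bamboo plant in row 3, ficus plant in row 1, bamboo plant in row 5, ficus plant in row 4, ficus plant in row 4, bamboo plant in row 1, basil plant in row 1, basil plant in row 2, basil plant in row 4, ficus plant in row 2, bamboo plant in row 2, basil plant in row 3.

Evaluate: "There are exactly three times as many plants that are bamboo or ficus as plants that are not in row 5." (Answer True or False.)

There are 23 plants that are bamboo or ficus.
There are 33 plants that are not in row 5.
The claim requires 23 = 3 × 33 = 99, which does not hold.

False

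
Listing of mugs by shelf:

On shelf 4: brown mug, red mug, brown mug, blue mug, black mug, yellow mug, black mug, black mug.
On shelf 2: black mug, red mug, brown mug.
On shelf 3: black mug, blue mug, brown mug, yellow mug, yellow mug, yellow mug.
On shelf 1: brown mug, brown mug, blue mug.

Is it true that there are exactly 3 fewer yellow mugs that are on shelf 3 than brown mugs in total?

yellow mugs on shelf 3: 3.
brown mugs: 6.
The claim requires 6 − 3 (= 3) to equal 3, which holds.

True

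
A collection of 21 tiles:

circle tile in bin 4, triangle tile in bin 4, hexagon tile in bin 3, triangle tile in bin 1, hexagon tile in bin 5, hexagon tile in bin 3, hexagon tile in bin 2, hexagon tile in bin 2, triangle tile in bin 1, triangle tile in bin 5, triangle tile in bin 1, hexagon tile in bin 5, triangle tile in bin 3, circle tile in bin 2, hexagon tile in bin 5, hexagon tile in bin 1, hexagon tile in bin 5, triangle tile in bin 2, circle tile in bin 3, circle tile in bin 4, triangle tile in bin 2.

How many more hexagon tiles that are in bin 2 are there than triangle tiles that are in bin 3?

1

hexagon tiles in bin 2: 2.
triangle tiles in bin 3: 1.
2 − 1 = 1.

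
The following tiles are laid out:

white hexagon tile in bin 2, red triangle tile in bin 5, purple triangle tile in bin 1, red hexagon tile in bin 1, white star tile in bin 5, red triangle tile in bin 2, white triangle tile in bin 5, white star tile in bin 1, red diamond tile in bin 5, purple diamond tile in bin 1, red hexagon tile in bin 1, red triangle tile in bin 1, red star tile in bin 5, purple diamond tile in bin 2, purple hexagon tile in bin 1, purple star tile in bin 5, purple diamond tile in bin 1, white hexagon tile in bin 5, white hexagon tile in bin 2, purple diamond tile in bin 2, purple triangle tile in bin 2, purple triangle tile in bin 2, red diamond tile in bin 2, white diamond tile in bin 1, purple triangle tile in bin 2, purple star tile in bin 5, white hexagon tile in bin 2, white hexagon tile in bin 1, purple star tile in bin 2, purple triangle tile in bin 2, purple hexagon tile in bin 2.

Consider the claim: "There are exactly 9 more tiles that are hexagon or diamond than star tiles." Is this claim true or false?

There are 16 tiles that are hexagon or diamond.
There are 6 star tiles.
The claim requires 16 − 6 (= 10) to equal 9, which does not hold.

False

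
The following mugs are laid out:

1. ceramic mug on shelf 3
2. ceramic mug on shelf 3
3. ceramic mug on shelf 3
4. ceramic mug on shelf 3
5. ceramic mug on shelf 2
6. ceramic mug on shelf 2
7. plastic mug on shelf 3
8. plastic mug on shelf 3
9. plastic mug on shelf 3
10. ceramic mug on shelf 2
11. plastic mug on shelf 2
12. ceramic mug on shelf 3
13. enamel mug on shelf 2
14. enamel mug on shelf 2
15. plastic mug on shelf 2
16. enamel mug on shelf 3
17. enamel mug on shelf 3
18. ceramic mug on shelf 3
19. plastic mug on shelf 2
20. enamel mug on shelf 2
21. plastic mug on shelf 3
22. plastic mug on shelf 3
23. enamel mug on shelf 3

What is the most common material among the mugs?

ceramic

Counts by material: ceramic 9, plastic 8, enamel 6.
The maximum is 9, held uniquely by ceramic.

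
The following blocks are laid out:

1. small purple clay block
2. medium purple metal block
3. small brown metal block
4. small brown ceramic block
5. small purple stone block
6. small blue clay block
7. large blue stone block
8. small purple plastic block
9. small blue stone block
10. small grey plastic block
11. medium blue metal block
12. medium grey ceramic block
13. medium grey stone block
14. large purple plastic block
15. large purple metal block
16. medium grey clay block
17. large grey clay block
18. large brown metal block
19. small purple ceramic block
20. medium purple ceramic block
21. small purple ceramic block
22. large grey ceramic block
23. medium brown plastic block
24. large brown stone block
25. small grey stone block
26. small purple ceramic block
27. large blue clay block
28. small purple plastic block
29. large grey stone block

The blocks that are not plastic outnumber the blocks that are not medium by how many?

blocks that are not plastic: 24.
blocks that are not medium: 22.
24 − 22 = 2.

2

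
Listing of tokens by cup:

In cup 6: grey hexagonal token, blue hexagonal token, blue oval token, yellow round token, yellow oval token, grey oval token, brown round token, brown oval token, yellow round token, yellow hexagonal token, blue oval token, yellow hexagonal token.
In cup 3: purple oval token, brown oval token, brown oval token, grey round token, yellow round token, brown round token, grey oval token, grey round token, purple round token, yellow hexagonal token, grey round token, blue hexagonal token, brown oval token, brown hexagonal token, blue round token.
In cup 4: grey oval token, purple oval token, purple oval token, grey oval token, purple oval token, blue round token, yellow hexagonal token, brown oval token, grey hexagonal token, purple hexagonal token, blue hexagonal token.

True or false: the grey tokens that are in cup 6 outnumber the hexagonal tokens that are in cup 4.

False

grey tokens in cup 6: 2.
hexagonal tokens in cup 4: 4.
The claim requires 2 > 4, which does not hold.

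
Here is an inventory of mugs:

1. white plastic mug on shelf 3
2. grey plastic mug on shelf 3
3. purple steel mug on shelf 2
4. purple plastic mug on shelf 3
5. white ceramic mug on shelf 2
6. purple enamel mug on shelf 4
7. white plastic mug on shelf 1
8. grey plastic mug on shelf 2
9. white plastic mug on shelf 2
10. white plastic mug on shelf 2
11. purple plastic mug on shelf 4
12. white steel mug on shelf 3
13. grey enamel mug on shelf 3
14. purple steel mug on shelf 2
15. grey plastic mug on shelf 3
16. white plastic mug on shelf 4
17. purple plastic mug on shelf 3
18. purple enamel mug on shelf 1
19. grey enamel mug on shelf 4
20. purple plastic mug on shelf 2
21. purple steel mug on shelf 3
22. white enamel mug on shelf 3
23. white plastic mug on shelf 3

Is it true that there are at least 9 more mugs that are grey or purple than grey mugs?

There are 14 mugs that are grey or purple.
There are 5 grey mugs.
The claim requires 14 − 5 = 9 ≥ 9, which holds.

True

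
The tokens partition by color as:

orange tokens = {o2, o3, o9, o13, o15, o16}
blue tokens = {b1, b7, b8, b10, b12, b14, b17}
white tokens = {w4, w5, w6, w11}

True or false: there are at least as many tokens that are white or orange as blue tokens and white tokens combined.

False

tokens that are white or orange: 10.
blue tokens: 7; white tokens: 4; combined: 7 + 4 = 11.
The claim requires 10 ≥ 11, which does not hold.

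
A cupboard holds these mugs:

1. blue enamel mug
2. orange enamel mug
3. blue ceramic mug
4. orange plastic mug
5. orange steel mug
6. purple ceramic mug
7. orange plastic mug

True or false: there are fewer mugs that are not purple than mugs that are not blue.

False

|mugs that are not purple| = 6.
|mugs that are not blue| = 5.
The claim requires 6 < 5, which does not hold.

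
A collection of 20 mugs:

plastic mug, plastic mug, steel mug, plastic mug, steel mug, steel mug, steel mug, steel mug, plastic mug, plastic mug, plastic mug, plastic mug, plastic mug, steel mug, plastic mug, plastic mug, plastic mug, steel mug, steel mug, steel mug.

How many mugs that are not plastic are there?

9

Total mugs: 20; with the excluded value: 11; remaining 20 − 11 = 9.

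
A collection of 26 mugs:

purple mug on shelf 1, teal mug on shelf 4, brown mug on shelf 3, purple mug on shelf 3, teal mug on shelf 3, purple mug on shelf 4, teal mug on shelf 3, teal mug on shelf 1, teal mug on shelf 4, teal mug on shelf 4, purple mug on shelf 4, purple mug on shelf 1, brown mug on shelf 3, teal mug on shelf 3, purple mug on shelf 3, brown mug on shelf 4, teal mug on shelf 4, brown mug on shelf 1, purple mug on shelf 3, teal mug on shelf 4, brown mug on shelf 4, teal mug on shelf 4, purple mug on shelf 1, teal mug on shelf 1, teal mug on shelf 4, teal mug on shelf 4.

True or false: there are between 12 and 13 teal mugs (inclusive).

|teal mugs| = 13.
The claim requires 12 ≤ 13 ≤ 13, which holds.

True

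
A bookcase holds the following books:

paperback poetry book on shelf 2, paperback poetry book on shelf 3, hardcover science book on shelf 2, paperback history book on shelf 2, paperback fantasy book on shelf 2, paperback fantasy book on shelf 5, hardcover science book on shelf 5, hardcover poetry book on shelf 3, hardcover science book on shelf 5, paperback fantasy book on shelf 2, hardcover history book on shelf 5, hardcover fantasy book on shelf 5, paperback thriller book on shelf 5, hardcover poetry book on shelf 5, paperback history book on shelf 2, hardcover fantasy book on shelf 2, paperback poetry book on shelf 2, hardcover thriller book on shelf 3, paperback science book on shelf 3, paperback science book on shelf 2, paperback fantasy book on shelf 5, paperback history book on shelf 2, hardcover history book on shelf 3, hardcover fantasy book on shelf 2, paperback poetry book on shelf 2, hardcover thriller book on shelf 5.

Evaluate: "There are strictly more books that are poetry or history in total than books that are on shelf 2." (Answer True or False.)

False

|books that are poetry or history| = 11.
|books on shelf 2| = 12.
The claim requires 11 > 12, which does not hold.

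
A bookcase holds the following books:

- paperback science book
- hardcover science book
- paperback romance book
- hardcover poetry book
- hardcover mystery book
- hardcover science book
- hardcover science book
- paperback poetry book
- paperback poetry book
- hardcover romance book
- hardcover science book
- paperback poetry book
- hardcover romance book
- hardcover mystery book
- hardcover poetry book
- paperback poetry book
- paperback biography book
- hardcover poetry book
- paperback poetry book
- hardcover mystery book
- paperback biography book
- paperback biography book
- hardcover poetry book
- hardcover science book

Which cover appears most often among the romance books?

hardcover

Counts by cover (restricted to romance books): hardcover 2, paperback 1.
The maximum is 2, held uniquely by hardcover.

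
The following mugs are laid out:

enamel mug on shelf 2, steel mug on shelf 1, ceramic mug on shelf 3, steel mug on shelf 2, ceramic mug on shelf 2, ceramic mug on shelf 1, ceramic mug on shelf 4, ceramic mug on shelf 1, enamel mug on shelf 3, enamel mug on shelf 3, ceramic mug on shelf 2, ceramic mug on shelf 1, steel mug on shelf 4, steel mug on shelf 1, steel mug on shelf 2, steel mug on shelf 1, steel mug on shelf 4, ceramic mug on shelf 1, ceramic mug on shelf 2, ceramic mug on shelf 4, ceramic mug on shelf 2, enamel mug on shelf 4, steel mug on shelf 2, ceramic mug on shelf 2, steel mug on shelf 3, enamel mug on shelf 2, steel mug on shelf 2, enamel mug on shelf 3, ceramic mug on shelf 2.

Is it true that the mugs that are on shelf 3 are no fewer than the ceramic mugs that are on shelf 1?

True

|mugs on shelf 3| = 5.
|ceramic mugs on shelf 1| = 4.
The claim requires 5 ≥ 4, which holds.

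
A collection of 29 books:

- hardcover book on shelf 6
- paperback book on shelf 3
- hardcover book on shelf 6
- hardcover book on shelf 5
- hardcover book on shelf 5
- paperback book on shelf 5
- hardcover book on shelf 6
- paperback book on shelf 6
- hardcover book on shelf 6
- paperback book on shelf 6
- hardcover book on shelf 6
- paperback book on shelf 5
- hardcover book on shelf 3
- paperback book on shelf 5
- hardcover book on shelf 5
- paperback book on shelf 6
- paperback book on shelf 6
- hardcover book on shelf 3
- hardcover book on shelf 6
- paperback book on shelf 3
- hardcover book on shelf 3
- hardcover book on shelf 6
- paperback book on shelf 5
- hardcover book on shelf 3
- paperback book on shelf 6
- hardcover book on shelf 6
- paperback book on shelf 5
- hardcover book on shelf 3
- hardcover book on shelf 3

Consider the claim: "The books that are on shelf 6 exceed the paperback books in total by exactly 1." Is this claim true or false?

True

books on shelf 6: 13.
paperback books: 12.
The claim requires 13 − 12 (= 1) to equal 1, which holds.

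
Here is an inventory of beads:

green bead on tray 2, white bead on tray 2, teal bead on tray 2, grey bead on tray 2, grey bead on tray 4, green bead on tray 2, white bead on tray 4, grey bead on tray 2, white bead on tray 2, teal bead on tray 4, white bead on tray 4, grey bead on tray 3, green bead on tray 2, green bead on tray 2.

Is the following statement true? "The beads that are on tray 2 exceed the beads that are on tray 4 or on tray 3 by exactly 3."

There are 9 beads on tray 2.
There are 5 beads on tray 4 or on tray 3.
The claim requires 9 − 5 (= 4) to equal 3, which does not hold.

False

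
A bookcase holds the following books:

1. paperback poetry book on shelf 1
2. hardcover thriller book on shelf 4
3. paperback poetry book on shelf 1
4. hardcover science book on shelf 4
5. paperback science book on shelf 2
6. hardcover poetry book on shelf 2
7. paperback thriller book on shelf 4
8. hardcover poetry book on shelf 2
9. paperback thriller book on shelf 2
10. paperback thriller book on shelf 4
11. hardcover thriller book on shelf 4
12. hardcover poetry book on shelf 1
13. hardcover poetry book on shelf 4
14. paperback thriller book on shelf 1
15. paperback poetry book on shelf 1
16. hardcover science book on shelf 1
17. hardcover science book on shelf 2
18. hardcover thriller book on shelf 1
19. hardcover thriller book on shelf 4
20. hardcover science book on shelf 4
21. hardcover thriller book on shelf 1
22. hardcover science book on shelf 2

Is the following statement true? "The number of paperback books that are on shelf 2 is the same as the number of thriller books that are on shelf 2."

paperback books on shelf 2: 2.
thriller books on shelf 2: 1.
The claim requires 2 = 1, which does not hold.

False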